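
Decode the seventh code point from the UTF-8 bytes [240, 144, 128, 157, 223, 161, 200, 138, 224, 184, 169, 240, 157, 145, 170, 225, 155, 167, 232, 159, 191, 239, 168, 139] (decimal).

Offset 0: leading byte 0xF0 = 11110000 → 4-byte char #1 = F0 90 80 9D.
Offset 4: leading byte 0xDF = 11011111 → 2-byte char #2 = DF A1.
Offset 6: leading byte 0xC8 = 11001000 → 2-byte char #3 = C8 8A.
Offset 8: leading byte 0xE0 = 11100000 → 3-byte char #4 = E0 B8 A9.
Offset 11: leading byte 0xF0 = 11110000 → 4-byte char #5 = F0 9D 91 AA.
Offset 15: leading byte 0xE1 = 11100001 → 3-byte char #6 = E1 9B A7.
Offset 18: leading byte 0xE8 = 11101000 → 3-byte char #7 = E8 9F BF.
Leading byte 0xE8 = 11101000 matches 1110xxxx → 3-byte sequence.
Byte 1: 0xE8 = 11101000, payload 1000 (4 bits).
Byte 2: 0x9F = 10011111 (10xxxxxx ✓), payload 011111.
Byte 3: 0xBF = 10111111 (10xxxxxx ✓), payload 111111.
Concatenate: 1000011111111111 = 0x87FF (16 bits → U+87FF).

U+87FF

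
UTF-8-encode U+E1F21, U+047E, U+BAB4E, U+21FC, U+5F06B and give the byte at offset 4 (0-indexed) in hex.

U+E1F21 → 4-byte form F3 A1 BC A1 at offsets 0–3.
U+047E → 2-byte form D1 BE at offsets 4–5.
Offset 4 falls in char 2's range; it's byte 1 of D1 BE = 0xD1.

0xD1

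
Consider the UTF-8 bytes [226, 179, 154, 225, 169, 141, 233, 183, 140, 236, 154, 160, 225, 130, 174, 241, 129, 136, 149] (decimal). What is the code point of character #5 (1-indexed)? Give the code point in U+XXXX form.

Offset 0: leading byte 0xE2 = 11100010 → 3-byte char #1 = E2 B3 9A.
Offset 3: leading byte 0xE1 = 11100001 → 3-byte char #2 = E1 A9 8D.
Offset 6: leading byte 0xE9 = 11101001 → 3-byte char #3 = E9 B7 8C.
Offset 9: leading byte 0xEC = 11101100 → 3-byte char #4 = EC 9A A0.
Offset 12: leading byte 0xE1 = 11100001 → 3-byte char #5 = E1 82 AE.
Leading byte 0xE1 = 11100001 matches 1110xxxx → 3-byte sequence.
Byte 1: 0xE1 = 11100001, payload 0001 (4 bits).
Byte 2: 0x82 = 10000010 (10xxxxxx ✓), payload 000010.
Byte 3: 0xAE = 10101110 (10xxxxxx ✓), payload 101110.
Concatenate: 0001000010101110 = 0x10AE (16 bits → U+10AE).

U+10AE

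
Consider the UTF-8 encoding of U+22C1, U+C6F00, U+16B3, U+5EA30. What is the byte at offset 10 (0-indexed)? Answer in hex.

0xF1

U+22C1 → 3-byte form E2 8B 81 at offsets 0–2.
U+C6F00 → 4-byte form F3 86 BC 80 at offsets 3–6.
U+16B3 → 3-byte form E1 9A B3 at offsets 7–9.
U+5EA30 → 4-byte form F1 9E A8 B0 at offsets 10–13.
Offset 10 falls in char 4's range; it's byte 1 of F1 9E A8 B0 = 0xF1.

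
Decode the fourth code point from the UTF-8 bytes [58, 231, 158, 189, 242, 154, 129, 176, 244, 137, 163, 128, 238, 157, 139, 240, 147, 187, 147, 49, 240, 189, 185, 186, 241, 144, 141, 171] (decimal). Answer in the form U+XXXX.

U+1098C0

Offset 0: leading byte 0x3A = 00111010 → 1-byte char #1 = 3A.
Offset 1: leading byte 0xE7 = 11100111 → 3-byte char #2 = E7 9E BD.
Offset 4: leading byte 0xF2 = 11110010 → 4-byte char #3 = F2 9A 81 B0.
Offset 8: leading byte 0xF4 = 11110100 → 4-byte char #4 = F4 89 A3 80.
Leading byte 0xF4 = 11110100 matches 11110xxx → 4-byte sequence.
Byte 1: 0xF4 = 11110100, payload 100 (3 bits).
Byte 2: 0x89 = 10001001 (10xxxxxx ✓), payload 001001.
Byte 3: 0xA3 = 10100011 (10xxxxxx ✓), payload 100011.
Byte 4: 0x80 = 10000000 (10xxxxxx ✓), payload 000000.
Concatenate: 100001001100011000000 = 0x1098C0 (21 bits → U+1098C0).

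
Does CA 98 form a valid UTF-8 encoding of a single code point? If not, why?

Leading byte 0xCA = 11001010 → 2-byte form.
Continuation bytes 0x98=10011000 all match 10xxxxxx.
Decoded value 0x298 is ≥ 0x80 (shortest form) and not a surrogate.

valid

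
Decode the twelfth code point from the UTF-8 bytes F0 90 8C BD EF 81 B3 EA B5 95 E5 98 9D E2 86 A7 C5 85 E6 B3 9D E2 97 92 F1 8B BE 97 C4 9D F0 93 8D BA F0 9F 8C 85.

U+1F305

Offset 0: leading byte 0xF0 = 11110000 → 4-byte char #1 = F0 90 8C BD.
Offset 4: leading byte 0xEF = 11101111 → 3-byte char #2 = EF 81 B3.
Offset 7: leading byte 0xEA = 11101010 → 3-byte char #3 = EA B5 95.
Offset 10: leading byte 0xE5 = 11100101 → 3-byte char #4 = E5 98 9D.
Offset 13: leading byte 0xE2 = 11100010 → 3-byte char #5 = E2 86 A7.
Offset 16: leading byte 0xC5 = 11000101 → 2-byte char #6 = C5 85.
Offset 18: leading byte 0xE6 = 11100110 → 3-byte char #7 = E6 B3 9D.
Offset 21: leading byte 0xE2 = 11100010 → 3-byte char #8 = E2 97 92.
Offset 24: leading byte 0xF1 = 11110001 → 4-byte char #9 = F1 8B BE 97.
Offset 28: leading byte 0xC4 = 11000100 → 2-byte char #10 = C4 9D.
Offset 30: leading byte 0xF0 = 11110000 → 4-byte char #11 = F0 93 8D BA.
Offset 34: leading byte 0xF0 = 11110000 → 4-byte char #12 = F0 9F 8C 85.
Leading byte 0xF0 = 11110000 matches 11110xxx → 4-byte sequence.
Byte 1: 0xF0 = 11110000, payload 000 (3 bits).
Byte 2: 0x9F = 10011111 (10xxxxxx ✓), payload 011111.
Byte 3: 0x8C = 10001100 (10xxxxxx ✓), payload 001100.
Byte 4: 0x85 = 10000101 (10xxxxxx ✓), payload 000101.
Concatenate: 000011111001100000101 = 0x1F305 (21 bits → U+1F305).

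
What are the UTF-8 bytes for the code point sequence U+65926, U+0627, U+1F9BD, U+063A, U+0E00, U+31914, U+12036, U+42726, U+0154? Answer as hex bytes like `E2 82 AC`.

U+65926: 4-byte form → F1 A5 A4 A6.
U+0627: 2-byte form → D8 A7.
U+1F9BD: 4-byte form → F0 9F A6 BD.
U+063A: 2-byte form → D8 BA.
U+0E00: 3-byte form → E0 B8 80.
U+31914: 4-byte form → F0 B1 A4 94.
U+12036: 4-byte form → F0 92 80 B6.
U+42726: 4-byte form → F1 82 9C A6.
U+0154: 2-byte form → C5 94.
Concatenated (29 bytes): F1 A5 A4 A6 D8 A7 F0 9F A6 BD D8 BA E0 B8 80 F0 B1 A4 94 F0 92 80 B6 F1 82 9C A6 C5 94.

F1 A5 A4 A6 D8 A7 F0 9F A6 BD D8 BA E0 B8 80 F0 B1 A4 94 F0 92 80 B6 F1 82 9C A6 C5 94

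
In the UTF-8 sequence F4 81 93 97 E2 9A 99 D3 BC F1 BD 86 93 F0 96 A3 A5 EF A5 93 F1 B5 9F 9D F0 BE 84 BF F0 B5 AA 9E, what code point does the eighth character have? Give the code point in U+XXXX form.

U+3E13F

Offset 0: leading byte 0xF4 = 11110100 → 4-byte char #1 = F4 81 93 97.
Offset 4: leading byte 0xE2 = 11100010 → 3-byte char #2 = E2 9A 99.
Offset 7: leading byte 0xD3 = 11010011 → 2-byte char #3 = D3 BC.
Offset 9: leading byte 0xF1 = 11110001 → 4-byte char #4 = F1 BD 86 93.
Offset 13: leading byte 0xF0 = 11110000 → 4-byte char #5 = F0 96 A3 A5.
Offset 17: leading byte 0xEF = 11101111 → 3-byte char #6 = EF A5 93.
Offset 20: leading byte 0xF1 = 11110001 → 4-byte char #7 = F1 B5 9F 9D.
Offset 24: leading byte 0xF0 = 11110000 → 4-byte char #8 = F0 BE 84 BF.
Leading byte 0xF0 = 11110000 matches 11110xxx → 4-byte sequence.
Byte 1: 0xF0 = 11110000, payload 000 (3 bits).
Byte 2: 0xBE = 10111110 (10xxxxxx ✓), payload 111110.
Byte 3: 0x84 = 10000100 (10xxxxxx ✓), payload 000100.
Byte 4: 0xBF = 10111111 (10xxxxxx ✓), payload 111111.
Concatenate: 000111110000100111111 = 0x3E13F (21 bits → U+3E13F).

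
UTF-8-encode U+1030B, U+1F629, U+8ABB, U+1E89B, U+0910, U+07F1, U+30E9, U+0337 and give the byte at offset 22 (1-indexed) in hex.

1-indexed offset 22 is 0-indexed offset 21.
U+1030B → 4-byte form F0 90 8C 8B at offsets 0–3.
U+1F629 → 4-byte form F0 9F 98 A9 at offsets 4–7.
U+8ABB → 3-byte form E8 AA BB at offsets 8–10.
U+1E89B → 4-byte form F0 9E A2 9B at offsets 11–14.
U+0910 → 3-byte form E0 A4 90 at offsets 15–17.
U+07F1 → 2-byte form DF B1 at offsets 18–19.
U+30E9 → 3-byte form E3 83 A9 at offsets 20–22.
Offset 21 falls in char 7's range; it's byte 2 of E3 83 A9 = 0x83.

0x83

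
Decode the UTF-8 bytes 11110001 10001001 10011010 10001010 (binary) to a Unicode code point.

Leading byte 0xF1 = 11110001 matches 11110xxx → 4-byte sequence.
Byte 1: 0xF1 = 11110001, payload 001 (3 bits).
Byte 2: 0x89 = 10001001 (10xxxxxx ✓), payload 001001.
Byte 3: 0x9A = 10011010 (10xxxxxx ✓), payload 011010.
Byte 4: 0x8A = 10001010 (10xxxxxx ✓), payload 001010.
Concatenate: 001001001011010001010 = 0x4968A (21 bits → U+4968A).

U+4968A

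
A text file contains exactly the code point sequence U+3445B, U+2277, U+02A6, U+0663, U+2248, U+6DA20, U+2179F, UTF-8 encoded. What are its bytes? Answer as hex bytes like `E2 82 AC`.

F0 B4 91 9B E2 89 B7 CA A6 D9 A3 E2 89 88 F1 AD A8 A0 F0 A1 9E 9F

U+3445B: 4-byte form → F0 B4 91 9B.
U+2277: 3-byte form → E2 89 B7.
U+02A6: 2-byte form → CA A6.
U+0663: 2-byte form → D9 A3.
U+2248: 3-byte form → E2 89 88.
U+6DA20: 4-byte form → F1 AD A8 A0.
U+2179F: 4-byte form → F0 A1 9E 9F.
Concatenated (22 bytes): F0 B4 91 9B E2 89 B7 CA A6 D9 A3 E2 89 88 F1 AD A8 A0 F0 A1 9E 9F.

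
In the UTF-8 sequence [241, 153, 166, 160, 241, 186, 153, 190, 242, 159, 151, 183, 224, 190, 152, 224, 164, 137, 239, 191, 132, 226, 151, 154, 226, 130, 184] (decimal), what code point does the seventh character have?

Offset 0: leading byte 0xF1 = 11110001 → 4-byte char #1 = F1 99 A6 A0.
Offset 4: leading byte 0xF1 = 11110001 → 4-byte char #2 = F1 BA 99 BE.
Offset 8: leading byte 0xF2 = 11110010 → 4-byte char #3 = F2 9F 97 B7.
Offset 12: leading byte 0xE0 = 11100000 → 3-byte char #4 = E0 BE 98.
Offset 15: leading byte 0xE0 = 11100000 → 3-byte char #5 = E0 A4 89.
Offset 18: leading byte 0xEF = 11101111 → 3-byte char #6 = EF BF 84.
Offset 21: leading byte 0xE2 = 11100010 → 3-byte char #7 = E2 97 9A.
Leading byte 0xE2 = 11100010 matches 1110xxxx → 3-byte sequence.
Byte 1: 0xE2 = 11100010, payload 0010 (4 bits).
Byte 2: 0x97 = 10010111 (10xxxxxx ✓), payload 010111.
Byte 3: 0x9A = 10011010 (10xxxxxx ✓), payload 011010.
Concatenate: 0010010111011010 = 0x25DA (16 bits → U+25DA).

U+25DA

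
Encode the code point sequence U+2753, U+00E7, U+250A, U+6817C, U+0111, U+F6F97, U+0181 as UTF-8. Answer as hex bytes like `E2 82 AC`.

E2 9D 93 C3 A7 E2 94 8A F1 A8 85 BC C4 91 F3 B6 BE 97 C6 81

U+2753: 3-byte form → E2 9D 93.
U+00E7: 2-byte form → C3 A7.
U+250A: 3-byte form → E2 94 8A.
U+6817C: 4-byte form → F1 A8 85 BC.
U+0111: 2-byte form → C4 91.
U+F6F97: 4-byte form → F3 B6 BE 97.
U+0181: 2-byte form → C6 81.
Concatenated (20 bytes): E2 9D 93 C3 A7 E2 94 8A F1 A8 85 BC C4 91 F3 B6 BE 97 C6 81.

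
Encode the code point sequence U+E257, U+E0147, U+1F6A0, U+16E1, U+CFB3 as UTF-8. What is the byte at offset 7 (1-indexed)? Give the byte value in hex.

0x87

1-indexed offset 7 is 0-indexed offset 6.
U+E257 → 3-byte form EE 89 97 at offsets 0–2.
U+E0147 → 4-byte form F3 A0 85 87 at offsets 3–6.
Offset 6 falls in char 2's range; it's byte 4 of F3 A0 85 87 = 0x87.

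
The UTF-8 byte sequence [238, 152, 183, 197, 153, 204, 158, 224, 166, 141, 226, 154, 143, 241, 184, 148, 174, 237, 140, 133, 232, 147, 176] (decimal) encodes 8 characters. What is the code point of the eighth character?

Offset 0: leading byte 0xEE = 11101110 → 3-byte char #1 = EE 98 B7.
Offset 3: leading byte 0xC5 = 11000101 → 2-byte char #2 = C5 99.
Offset 5: leading byte 0xCC = 11001100 → 2-byte char #3 = CC 9E.
Offset 7: leading byte 0xE0 = 11100000 → 3-byte char #4 = E0 A6 8D.
Offset 10: leading byte 0xE2 = 11100010 → 3-byte char #5 = E2 9A 8F.
Offset 13: leading byte 0xF1 = 11110001 → 4-byte char #6 = F1 B8 94 AE.
Offset 17: leading byte 0xED = 11101101 → 3-byte char #7 = ED 8C 85.
Offset 20: leading byte 0xE8 = 11101000 → 3-byte char #8 = E8 93 B0.
Leading byte 0xE8 = 11101000 matches 1110xxxx → 3-byte sequence.
Byte 1: 0xE8 = 11101000, payload 1000 (4 bits).
Byte 2: 0x93 = 10010011 (10xxxxxx ✓), payload 010011.
Byte 3: 0xB0 = 10110000 (10xxxxxx ✓), payload 110000.
Concatenate: 1000010011110000 = 0x84F0 (16 bits → U+84F0).

U+84F0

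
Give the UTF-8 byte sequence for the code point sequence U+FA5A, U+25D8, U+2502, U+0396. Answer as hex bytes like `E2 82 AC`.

EF A9 9A E2 97 98 E2 94 82 CE 96

U+FA5A: 3-byte form → EF A9 9A.
U+25D8: 3-byte form → E2 97 98.
U+2502: 3-byte form → E2 94 82.
U+0396: 2-byte form → CE 96.
Concatenated (11 bytes): EF A9 9A E2 97 98 E2 94 82 CE 96.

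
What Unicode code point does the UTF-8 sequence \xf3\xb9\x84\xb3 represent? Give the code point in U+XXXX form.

Leading byte 0xF3 = 11110011 matches 11110xxx → 4-byte sequence.
Byte 1: 0xF3 = 11110011, payload 011 (3 bits).
Byte 2: 0xB9 = 10111001 (10xxxxxx ✓), payload 111001.
Byte 3: 0x84 = 10000100 (10xxxxxx ✓), payload 000100.
Byte 4: 0xB3 = 10110011 (10xxxxxx ✓), payload 110011.
Concatenate: 011111001000100110011 = 0xF9133 (21 bits → U+F9133).

U+F9133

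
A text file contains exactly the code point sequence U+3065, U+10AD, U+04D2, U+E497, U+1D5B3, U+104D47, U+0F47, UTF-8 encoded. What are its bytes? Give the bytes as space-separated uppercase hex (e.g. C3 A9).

E3 81 A5 E1 82 AD D3 92 EE 92 97 F0 9D 96 B3 F4 84 B5 87 E0 BD 87

U+3065: 3-byte form → E3 81 A5.
U+10AD: 3-byte form → E1 82 AD.
U+04D2: 2-byte form → D3 92.
U+E497: 3-byte form → EE 92 97.
U+1D5B3: 4-byte form → F0 9D 96 B3.
U+104D47: 4-byte form → F4 84 B5 87.
U+0F47: 3-byte form → E0 BD 87.
Concatenated (22 bytes): E3 81 A5 E1 82 AD D3 92 EE 92 97 F0 9D 96 B3 F4 84 B5 87 E0 BD 87.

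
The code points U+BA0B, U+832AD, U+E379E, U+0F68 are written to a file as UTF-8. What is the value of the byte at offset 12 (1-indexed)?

0xE0

1-indexed offset 12 is 0-indexed offset 11.
U+BA0B → 3-byte form EB A8 8B at offsets 0–2.
U+832AD → 4-byte form F2 83 8A AD at offsets 3–6.
U+E379E → 4-byte form F3 A3 9E 9E at offsets 7–10.
U+0F68 → 3-byte form E0 BD A8 at offsets 11–13.
Offset 11 falls in char 4's range; it's byte 1 of E0 BD A8 = 0xE0.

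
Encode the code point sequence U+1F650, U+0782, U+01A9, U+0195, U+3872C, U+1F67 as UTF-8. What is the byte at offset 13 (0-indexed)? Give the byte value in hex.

U+1F650 → 4-byte form F0 9F 99 90 at offsets 0–3.
U+0782 → 2-byte form DE 82 at offsets 4–5.
U+01A9 → 2-byte form C6 A9 at offsets 6–7.
U+0195 → 2-byte form C6 95 at offsets 8–9.
U+3872C → 4-byte form F0 B8 9C AC at offsets 10–13.
Offset 13 falls in char 5's range; it's byte 4 of F0 B8 9C AC = 0xAC.

0xAC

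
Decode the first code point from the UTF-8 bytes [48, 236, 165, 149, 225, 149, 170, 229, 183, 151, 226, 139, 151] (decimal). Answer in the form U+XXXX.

U+0030

Offset 0: leading byte 0x30 = 00110000 → 1-byte char #1 = 30.
Leading byte 0x30 = 00110000 matches 0xxxxxxx → 1-byte sequence.
Byte 1: 0x30 = 00110000, payload 0110000 (7 bits).
Concatenate: 0110000 = 0x30 (7 bits → U+0030).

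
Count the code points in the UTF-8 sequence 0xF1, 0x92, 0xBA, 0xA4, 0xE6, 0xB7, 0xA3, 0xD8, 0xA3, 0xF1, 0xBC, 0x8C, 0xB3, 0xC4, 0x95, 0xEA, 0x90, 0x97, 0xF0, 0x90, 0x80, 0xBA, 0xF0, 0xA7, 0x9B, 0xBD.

Byte at offset 0: 0xF1 = 11110001 → 4-byte char (#1). Advance 4.
Byte at offset 4: 0xE6 = 11100110 → 3-byte char (#2). Advance 3.
Byte at offset 7: 0xD8 = 11011000 → 2-byte char (#3). Advance 2.
Byte at offset 9: 0xF1 = 11110001 → 4-byte char (#4). Advance 4.
Byte at offset 13: 0xC4 = 11000100 → 2-byte char (#5). Advance 2.
Byte at offset 15: 0xEA = 11101010 → 3-byte char (#6). Advance 3.
Byte at offset 18: 0xF0 = 11110000 → 4-byte char (#7). Advance 4.
Byte at offset 22: 0xF0 = 11110000 → 4-byte char (#8). Advance 4.
Reached end at offset 26 after 8 code points.

8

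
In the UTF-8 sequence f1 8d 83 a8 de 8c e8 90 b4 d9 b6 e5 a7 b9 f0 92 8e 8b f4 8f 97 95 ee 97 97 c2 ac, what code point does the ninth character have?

U+00AC

Offset 0: leading byte 0xF1 = 11110001 → 4-byte char #1 = F1 8D 83 A8.
Offset 4: leading byte 0xDE = 11011110 → 2-byte char #2 = DE 8C.
Offset 6: leading byte 0xE8 = 11101000 → 3-byte char #3 = E8 90 B4.
Offset 9: leading byte 0xD9 = 11011001 → 2-byte char #4 = D9 B6.
Offset 11: leading byte 0xE5 = 11100101 → 3-byte char #5 = E5 A7 B9.
Offset 14: leading byte 0xF0 = 11110000 → 4-byte char #6 = F0 92 8E 8B.
Offset 18: leading byte 0xF4 = 11110100 → 4-byte char #7 = F4 8F 97 95.
Offset 22: leading byte 0xEE = 11101110 → 3-byte char #8 = EE 97 97.
Offset 25: leading byte 0xC2 = 11000010 → 2-byte char #9 = C2 AC.
Leading byte 0xC2 = 11000010 matches 110xxxxx → 2-byte sequence.
Byte 1: 0xC2 = 11000010, payload 00010 (5 bits).
Byte 2: 0xAC = 10101100 (10xxxxxx ✓), payload 101100.
Concatenate: 00010101100 = 0xAC (11 bits → U+00AC).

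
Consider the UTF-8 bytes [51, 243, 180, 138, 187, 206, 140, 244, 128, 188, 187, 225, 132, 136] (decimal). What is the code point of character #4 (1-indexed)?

U+100F3B

Offset 0: leading byte 0x33 = 00110011 → 1-byte char #1 = 33.
Offset 1: leading byte 0xF3 = 11110011 → 4-byte char #2 = F3 B4 8A BB.
Offset 5: leading byte 0xCE = 11001110 → 2-byte char #3 = CE 8C.
Offset 7: leading byte 0xF4 = 11110100 → 4-byte char #4 = F4 80 BC BB.
Leading byte 0xF4 = 11110100 matches 11110xxx → 4-byte sequence.
Byte 1: 0xF4 = 11110100, payload 100 (3 bits).
Byte 2: 0x80 = 10000000 (10xxxxxx ✓), payload 000000.
Byte 3: 0xBC = 10111100 (10xxxxxx ✓), payload 111100.
Byte 4: 0xBB = 10111011 (10xxxxxx ✓), payload 111011.
Concatenate: 100000000111100111011 = 0x100F3B (21 bits → U+100F3B).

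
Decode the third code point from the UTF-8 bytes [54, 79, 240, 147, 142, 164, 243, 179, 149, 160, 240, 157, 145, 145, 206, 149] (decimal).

Offset 0: leading byte 0x36 = 00110110 → 1-byte char #1 = 36.
Offset 1: leading byte 0x4F = 01001111 → 1-byte char #2 = 4F.
Offset 2: leading byte 0xF0 = 11110000 → 4-byte char #3 = F0 93 8E A4.
Leading byte 0xF0 = 11110000 matches 11110xxx → 4-byte sequence.
Byte 1: 0xF0 = 11110000, payload 000 (3 bits).
Byte 2: 0x93 = 10010011 (10xxxxxx ✓), payload 010011.
Byte 3: 0x8E = 10001110 (10xxxxxx ✓), payload 001110.
Byte 4: 0xA4 = 10100100 (10xxxxxx ✓), payload 100100.
Concatenate: 000010011001110100100 = 0x133A4 (21 bits → U+133A4).

U+133A4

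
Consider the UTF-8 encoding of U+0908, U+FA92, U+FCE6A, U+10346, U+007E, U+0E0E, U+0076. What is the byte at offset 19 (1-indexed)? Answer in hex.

1-indexed offset 19 is 0-indexed offset 18.
U+0908 → 3-byte form E0 A4 88 at offsets 0–2.
U+FA92 → 3-byte form EF AA 92 at offsets 3–5.
U+FCE6A → 4-byte form F3 BC B9 AA at offsets 6–9.
U+10346 → 4-byte form F0 90 8D 86 at offsets 10–13.
U+007E → 1-byte form 7E at offsets 14–14.
U+0E0E → 3-byte form E0 B8 8E at offsets 15–17.
U+0076 → 1-byte form 76 at offsets 18–18.
Offset 18 falls in char 7's range; it's byte 1 of 76 = 0x76.

0x76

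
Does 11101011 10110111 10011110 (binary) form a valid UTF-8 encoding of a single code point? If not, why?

Leading byte 0xEB = 11101011 → 3-byte form.
Continuation bytes 0xB7=10110111, 0x9E=10011110 all match 10xxxxxx.
Decoded value 0xBDDE is ≥ 0x800 (shortest form) and not a surrogate.

valid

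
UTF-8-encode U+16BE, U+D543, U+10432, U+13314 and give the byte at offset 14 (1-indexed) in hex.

0x94

1-indexed offset 14 is 0-indexed offset 13.
U+16BE → 3-byte form E1 9A BE at offsets 0–2.
U+D543 → 3-byte form ED 95 83 at offsets 3–5.
U+10432 → 4-byte form F0 90 90 B2 at offsets 6–9.
U+13314 → 4-byte form F0 93 8C 94 at offsets 10–13.
Offset 13 falls in char 4's range; it's byte 4 of F0 93 8C 94 = 0x94.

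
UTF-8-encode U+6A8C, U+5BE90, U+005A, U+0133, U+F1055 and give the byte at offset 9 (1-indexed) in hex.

1-indexed offset 9 is 0-indexed offset 8.
U+6A8C → 3-byte form E6 AA 8C at offsets 0–2.
U+5BE90 → 4-byte form F1 9B BA 90 at offsets 3–6.
U+005A → 1-byte form 5A at offsets 7–7.
U+0133 → 2-byte form C4 B3 at offsets 8–9.
Offset 8 falls in char 4's range; it's byte 1 of C4 B3 = 0xC4.

0xC4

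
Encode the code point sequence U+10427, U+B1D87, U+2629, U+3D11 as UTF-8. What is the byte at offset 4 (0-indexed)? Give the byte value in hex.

0xF2

U+10427 → 4-byte form F0 90 90 A7 at offsets 0–3.
U+B1D87 → 4-byte form F2 B1 B6 87 at offsets 4–7.
Offset 4 falls in char 2's range; it's byte 1 of F2 B1 B6 87 = 0xF2.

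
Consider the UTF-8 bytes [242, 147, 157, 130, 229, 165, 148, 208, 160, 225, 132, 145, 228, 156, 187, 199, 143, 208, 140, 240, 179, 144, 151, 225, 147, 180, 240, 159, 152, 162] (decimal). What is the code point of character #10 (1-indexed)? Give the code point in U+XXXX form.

Offset 0: leading byte 0xF2 = 11110010 → 4-byte char #1 = F2 93 9D 82.
Offset 4: leading byte 0xE5 = 11100101 → 3-byte char #2 = E5 A5 94.
Offset 7: leading byte 0xD0 = 11010000 → 2-byte char #3 = D0 A0.
Offset 9: leading byte 0xE1 = 11100001 → 3-byte char #4 = E1 84 91.
Offset 12: leading byte 0xE4 = 11100100 → 3-byte char #5 = E4 9C BB.
Offset 15: leading byte 0xC7 = 11000111 → 2-byte char #6 = C7 8F.
Offset 17: leading byte 0xD0 = 11010000 → 2-byte char #7 = D0 8C.
Offset 19: leading byte 0xF0 = 11110000 → 4-byte char #8 = F0 B3 90 97.
Offset 23: leading byte 0xE1 = 11100001 → 3-byte char #9 = E1 93 B4.
Offset 26: leading byte 0xF0 = 11110000 → 4-byte char #10 = F0 9F 98 A2.
Leading byte 0xF0 = 11110000 matches 11110xxx → 4-byte sequence.
Byte 1: 0xF0 = 11110000, payload 000 (3 bits).
Byte 2: 0x9F = 10011111 (10xxxxxx ✓), payload 011111.
Byte 3: 0x98 = 10011000 (10xxxxxx ✓), payload 011000.
Byte 4: 0xA2 = 10100010 (10xxxxxx ✓), payload 100010.
Concatenate: 000011111011000100010 = 0x1F622 (21 bits → U+1F622).

U+1F622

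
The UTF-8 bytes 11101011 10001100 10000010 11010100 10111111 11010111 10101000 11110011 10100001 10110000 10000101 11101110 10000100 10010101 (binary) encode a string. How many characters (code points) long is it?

Byte at offset 0: 0xEB = 11101011 → 3-byte char (#1). Advance 3.
Byte at offset 3: 0xD4 = 11010100 → 2-byte char (#2). Advance 2.
Byte at offset 5: 0xD7 = 11010111 → 2-byte char (#3). Advance 2.
Byte at offset 7: 0xF3 = 11110011 → 4-byte char (#4). Advance 4.
Byte at offset 11: 0xEE = 11101110 → 3-byte char (#5). Advance 3.
Reached end at offset 14 after 5 code points.

5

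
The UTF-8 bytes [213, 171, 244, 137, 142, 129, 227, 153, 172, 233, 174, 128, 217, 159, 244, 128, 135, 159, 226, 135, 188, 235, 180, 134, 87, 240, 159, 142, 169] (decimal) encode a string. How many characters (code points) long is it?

Byte at offset 0: 0xD5 = 11010101 → 2-byte char (#1). Advance 2.
Byte at offset 2: 0xF4 = 11110100 → 4-byte char (#2). Advance 4.
Byte at offset 6: 0xE3 = 11100011 → 3-byte char (#3). Advance 3.
Byte at offset 9: 0xE9 = 11101001 → 3-byte char (#4). Advance 3.
Byte at offset 12: 0xD9 = 11011001 → 2-byte char (#5). Advance 2.
Byte at offset 14: 0xF4 = 11110100 → 4-byte char (#6). Advance 4.
Byte at offset 18: 0xE2 = 11100010 → 3-byte char (#7). Advance 3.
Byte at offset 21: 0xEB = 11101011 → 3-byte char (#8). Advance 3.
Byte at offset 24: 0x57 = 01010111 → 1-byte char (#9). Advance 1.
Byte at offset 25: 0xF0 = 11110000 → 4-byte char (#10). Advance 4.
Reached end at offset 29 after 10 code points.

10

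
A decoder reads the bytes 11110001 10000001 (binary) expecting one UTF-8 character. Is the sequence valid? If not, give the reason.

invalid (sequence truncated)

Leading byte 0xF1 = 11110001 → 4-byte form, but only 2 bytes are present.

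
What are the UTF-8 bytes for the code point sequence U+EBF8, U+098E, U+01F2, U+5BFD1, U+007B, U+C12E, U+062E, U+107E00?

U+EBF8: 3-byte form → EE AF B8.
U+098E: 3-byte form → E0 A6 8E.
U+01F2: 2-byte form → C7 B2.
U+5BFD1: 4-byte form → F1 9B BF 91.
U+007B: 1-byte form → 7B.
U+C12E: 3-byte form → EC 84 AE.
U+062E: 2-byte form → D8 AE.
U+107E00: 4-byte form → F4 87 B8 80.
Concatenated (22 bytes): EE AF B8 E0 A6 8E C7 B2 F1 9B BF 91 7B EC 84 AE D8 AE F4 87 B8 80.

EE AF B8 E0 A6 8E C7 B2 F1 9B BF 91 7B EC 84 AE D8 AE F4 87 B8 80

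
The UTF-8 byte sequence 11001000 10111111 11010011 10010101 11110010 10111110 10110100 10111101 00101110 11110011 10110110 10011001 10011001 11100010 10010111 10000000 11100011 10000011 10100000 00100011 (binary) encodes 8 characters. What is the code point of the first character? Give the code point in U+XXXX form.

U+023F

Offset 0: leading byte 0xC8 = 11001000 → 2-byte char #1 = C8 BF.
Leading byte 0xC8 = 11001000 matches 110xxxxx → 2-byte sequence.
Byte 1: 0xC8 = 11001000, payload 01000 (5 bits).
Byte 2: 0xBF = 10111111 (10xxxxxx ✓), payload 111111.
Concatenate: 01000111111 = 0x23F (11 bits → U+023F).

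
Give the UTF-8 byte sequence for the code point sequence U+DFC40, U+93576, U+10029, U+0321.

U+DFC40: 4-byte form → F3 9F B1 80.
U+93576: 4-byte form → F2 93 95 B6.
U+10029: 4-byte form → F0 90 80 A9.
U+0321: 2-byte form → CC A1.
Concatenated (14 bytes): F3 9F B1 80 F2 93 95 B6 F0 90 80 A9 CC A1.

F3 9F B1 80 F2 93 95 B6 F0 90 80 A9 CC A1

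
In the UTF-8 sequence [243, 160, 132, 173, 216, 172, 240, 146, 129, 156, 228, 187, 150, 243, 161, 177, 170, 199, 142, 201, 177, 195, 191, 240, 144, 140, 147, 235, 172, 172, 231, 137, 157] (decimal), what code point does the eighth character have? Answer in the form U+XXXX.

U+00FF

Offset 0: leading byte 0xF3 = 11110011 → 4-byte char #1 = F3 A0 84 AD.
Offset 4: leading byte 0xD8 = 11011000 → 2-byte char #2 = D8 AC.
Offset 6: leading byte 0xF0 = 11110000 → 4-byte char #3 = F0 92 81 9C.
Offset 10: leading byte 0xE4 = 11100100 → 3-byte char #4 = E4 BB 96.
Offset 13: leading byte 0xF3 = 11110011 → 4-byte char #5 = F3 A1 B1 AA.
Offset 17: leading byte 0xC7 = 11000111 → 2-byte char #6 = C7 8E.
Offset 19: leading byte 0xC9 = 11001001 → 2-byte char #7 = C9 B1.
Offset 21: leading byte 0xC3 = 11000011 → 2-byte char #8 = C3 BF.
Leading byte 0xC3 = 11000011 matches 110xxxxx → 2-byte sequence.
Byte 1: 0xC3 = 11000011, payload 00011 (5 bits).
Byte 2: 0xBF = 10111111 (10xxxxxx ✓), payload 111111.
Concatenate: 00011111111 = 0xFF (11 bits → U+00FF).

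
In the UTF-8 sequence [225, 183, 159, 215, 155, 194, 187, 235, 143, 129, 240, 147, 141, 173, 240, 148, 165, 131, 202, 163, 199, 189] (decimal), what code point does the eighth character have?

U+01FD

Offset 0: leading byte 0xE1 = 11100001 → 3-byte char #1 = E1 B7 9F.
Offset 3: leading byte 0xD7 = 11010111 → 2-byte char #2 = D7 9B.
Offset 5: leading byte 0xC2 = 11000010 → 2-byte char #3 = C2 BB.
Offset 7: leading byte 0xEB = 11101011 → 3-byte char #4 = EB 8F 81.
Offset 10: leading byte 0xF0 = 11110000 → 4-byte char #5 = F0 93 8D AD.
Offset 14: leading byte 0xF0 = 11110000 → 4-byte char #6 = F0 94 A5 83.
Offset 18: leading byte 0xCA = 11001010 → 2-byte char #7 = CA A3.
Offset 20: leading byte 0xC7 = 11000111 → 2-byte char #8 = C7 BD.
Leading byte 0xC7 = 11000111 matches 110xxxxx → 2-byte sequence.
Byte 1: 0xC7 = 11000111, payload 00111 (5 bits).
Byte 2: 0xBD = 10111101 (10xxxxxx ✓), payload 111101.
Concatenate: 00111111101 = 0x1FD (11 bits → U+01FD).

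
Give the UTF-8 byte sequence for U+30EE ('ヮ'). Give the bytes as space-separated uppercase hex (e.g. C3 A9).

E3 83 AE

U+30EE = 0x30EE = 12526 decimal. In range U+0800–U+FFFF → 3-byte form: 1110xxxx 10xxxxxx 10xxxxxx.
Binary (16 bits): 0011000011101110.
Split 4+6+6: 0011 | 000011 | 101110.
Byte 1: 11100011 = 0xE3.
Byte 2: 10000011 = 0x83.
Byte 3: 10101110 = 0xAE.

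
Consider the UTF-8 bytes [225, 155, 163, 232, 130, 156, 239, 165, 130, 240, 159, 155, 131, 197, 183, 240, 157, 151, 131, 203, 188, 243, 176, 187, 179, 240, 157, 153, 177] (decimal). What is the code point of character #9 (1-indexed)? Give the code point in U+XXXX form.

Offset 0: leading byte 0xE1 = 11100001 → 3-byte char #1 = E1 9B A3.
Offset 3: leading byte 0xE8 = 11101000 → 3-byte char #2 = E8 82 9C.
Offset 6: leading byte 0xEF = 11101111 → 3-byte char #3 = EF A5 82.
Offset 9: leading byte 0xF0 = 11110000 → 4-byte char #4 = F0 9F 9B 83.
Offset 13: leading byte 0xC5 = 11000101 → 2-byte char #5 = C5 B7.
Offset 15: leading byte 0xF0 = 11110000 → 4-byte char #6 = F0 9D 97 83.
Offset 19: leading byte 0xCB = 11001011 → 2-byte char #7 = CB BC.
Offset 21: leading byte 0xF3 = 11110011 → 4-byte char #8 = F3 B0 BB B3.
Offset 25: leading byte 0xF0 = 11110000 → 4-byte char #9 = F0 9D 99 B1.
Leading byte 0xF0 = 11110000 matches 11110xxx → 4-byte sequence.
Byte 1: 0xF0 = 11110000, payload 000 (3 bits).
Byte 2: 0x9D = 10011101 (10xxxxxx ✓), payload 011101.
Byte 3: 0x99 = 10011001 (10xxxxxx ✓), payload 011001.
Byte 4: 0xB1 = 10110001 (10xxxxxx ✓), payload 110001.
Concatenate: 000011101011001110001 = 0x1D671 (21 bits → U+1D671).

U+1D671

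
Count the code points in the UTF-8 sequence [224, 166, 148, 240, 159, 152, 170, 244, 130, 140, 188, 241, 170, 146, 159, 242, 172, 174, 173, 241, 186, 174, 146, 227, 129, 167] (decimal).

7

Byte at offset 0: 0xE0 = 11100000 → 3-byte char (#1). Advance 3.
Byte at offset 3: 0xF0 = 11110000 → 4-byte char (#2). Advance 4.
Byte at offset 7: 0xF4 = 11110100 → 4-byte char (#3). Advance 4.
Byte at offset 11: 0xF1 = 11110001 → 4-byte char (#4). Advance 4.
Byte at offset 15: 0xF2 = 11110010 → 4-byte char (#5). Advance 4.
Byte at offset 19: 0xF1 = 11110001 → 4-byte char (#6). Advance 4.
Byte at offset 23: 0xE3 = 11100011 → 3-byte char (#7). Advance 3.
Reached end at offset 26 after 7 code points.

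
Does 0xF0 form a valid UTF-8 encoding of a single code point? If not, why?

Leading byte 0xF0 = 11110000 → 4-byte form, but only 1 byte is present.

invalid (sequence truncated)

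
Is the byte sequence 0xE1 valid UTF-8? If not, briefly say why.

invalid (sequence truncated)

Leading byte 0xE1 = 11100001 → 3-byte form, but only 1 byte is present.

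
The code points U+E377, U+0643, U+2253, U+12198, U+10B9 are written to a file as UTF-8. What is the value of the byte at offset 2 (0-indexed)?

U+E377 → 3-byte form EE 8D B7 at offsets 0–2.
Offset 2 falls in char 1's range; it's byte 3 of EE 8D B7 = 0xB7.

0xB7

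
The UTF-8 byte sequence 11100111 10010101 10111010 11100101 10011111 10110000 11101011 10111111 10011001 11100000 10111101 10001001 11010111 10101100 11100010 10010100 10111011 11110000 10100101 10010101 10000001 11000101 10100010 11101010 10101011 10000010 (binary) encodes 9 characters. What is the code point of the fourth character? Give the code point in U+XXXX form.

Offset 0: leading byte 0xE7 = 11100111 → 3-byte char #1 = E7 95 BA.
Offset 3: leading byte 0xE5 = 11100101 → 3-byte char #2 = E5 9F B0.
Offset 6: leading byte 0xEB = 11101011 → 3-byte char #3 = EB BF 99.
Offset 9: leading byte 0xE0 = 11100000 → 3-byte char #4 = E0 BD 89.
Leading byte 0xE0 = 11100000 matches 1110xxxx → 3-byte sequence.
Byte 1: 0xE0 = 11100000, payload 0000 (4 bits).
Byte 2: 0xBD = 10111101 (10xxxxxx ✓), payload 111101.
Byte 3: 0x89 = 10001001 (10xxxxxx ✓), payload 001001.
Concatenate: 0000111101001001 = 0xF49 (16 bits → U+0F49).

U+0F49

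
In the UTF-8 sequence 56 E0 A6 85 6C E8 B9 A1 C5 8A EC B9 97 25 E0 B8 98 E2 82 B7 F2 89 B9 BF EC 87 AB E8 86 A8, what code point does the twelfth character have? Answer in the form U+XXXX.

Offset 0: leading byte 0x56 = 01010110 → 1-byte char #1 = 56.
Offset 1: leading byte 0xE0 = 11100000 → 3-byte char #2 = E0 A6 85.
Offset 4: leading byte 0x6C = 01101100 → 1-byte char #3 = 6C.
Offset 5: leading byte 0xE8 = 11101000 → 3-byte char #4 = E8 B9 A1.
Offset 8: leading byte 0xC5 = 11000101 → 2-byte char #5 = C5 8A.
Offset 10: leading byte 0xEC = 11101100 → 3-byte char #6 = EC B9 97.
Offset 13: leading byte 0x25 = 00100101 → 1-byte char #7 = 25.
Offset 14: leading byte 0xE0 = 11100000 → 3-byte char #8 = E0 B8 98.
Offset 17: leading byte 0xE2 = 11100010 → 3-byte char #9 = E2 82 B7.
Offset 20: leading byte 0xF2 = 11110010 → 4-byte char #10 = F2 89 B9 BF.
Offset 24: leading byte 0xEC = 11101100 → 3-byte char #11 = EC 87 AB.
Offset 27: leading byte 0xE8 = 11101000 → 3-byte char #12 = E8 86 A8.
Leading byte 0xE8 = 11101000 matches 1110xxxx → 3-byte sequence.
Byte 1: 0xE8 = 11101000, payload 1000 (4 bits).
Byte 2: 0x86 = 10000110 (10xxxxxx ✓), payload 000110.
Byte 3: 0xA8 = 10101000 (10xxxxxx ✓), payload 101000.
Concatenate: 1000000110101000 = 0x81A8 (16 bits → U+81A8).

U+81A8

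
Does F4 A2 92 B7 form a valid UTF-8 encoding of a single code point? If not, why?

invalid (encodes a value above U+10FFFF)

Leading byte 0xF4 = 11110100 → 4-byte form.
Payload = 0x1224B7, which exceeds U+10FFFF, the maximum Unicode code point. (Leading bytes F5–FF, or F4 followed by ≥ 0x90, are invalid.)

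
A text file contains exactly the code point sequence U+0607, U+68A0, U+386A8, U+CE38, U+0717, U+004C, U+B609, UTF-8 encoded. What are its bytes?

U+0607: 2-byte form → D8 87.
U+68A0: 3-byte form → E6 A2 A0.
U+386A8: 4-byte form → F0 B8 9A A8.
U+CE38: 3-byte form → EC B8 B8.
U+0717: 2-byte form → DC 97.
U+004C: 1-byte form → 4C.
U+B609: 3-byte form → EB 98 89.
Concatenated (18 bytes): D8 87 E6 A2 A0 F0 B8 9A A8 EC B8 B8 DC 97 4C EB 98 89.

D8 87 E6 A2 A0 F0 B8 9A A8 EC B8 B8 DC 97 4C EB 98 89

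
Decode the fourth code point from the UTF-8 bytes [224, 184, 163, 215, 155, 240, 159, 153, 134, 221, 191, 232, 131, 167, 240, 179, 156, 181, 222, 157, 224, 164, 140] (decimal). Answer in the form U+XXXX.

Offset 0: leading byte 0xE0 = 11100000 → 3-byte char #1 = E0 B8 A3.
Offset 3: leading byte 0xD7 = 11010111 → 2-byte char #2 = D7 9B.
Offset 5: leading byte 0xF0 = 11110000 → 4-byte char #3 = F0 9F 99 86.
Offset 9: leading byte 0xDD = 11011101 → 2-byte char #4 = DD BF.
Leading byte 0xDD = 11011101 matches 110xxxxx → 2-byte sequence.
Byte 1: 0xDD = 11011101, payload 11101 (5 bits).
Byte 2: 0xBF = 10111111 (10xxxxxx ✓), payload 111111.
Concatenate: 11101111111 = 0x77F (11 bits → U+077F).

U+077F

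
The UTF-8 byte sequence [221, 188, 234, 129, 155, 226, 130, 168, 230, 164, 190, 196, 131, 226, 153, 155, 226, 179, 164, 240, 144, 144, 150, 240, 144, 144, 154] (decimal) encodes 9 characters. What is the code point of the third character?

U+20A8

Offset 0: leading byte 0xDD = 11011101 → 2-byte char #1 = DD BC.
Offset 2: leading byte 0xEA = 11101010 → 3-byte char #2 = EA 81 9B.
Offset 5: leading byte 0xE2 = 11100010 → 3-byte char #3 = E2 82 A8.
Leading byte 0xE2 = 11100010 matches 1110xxxx → 3-byte sequence.
Byte 1: 0xE2 = 11100010, payload 0010 (4 bits).
Byte 2: 0x82 = 10000010 (10xxxxxx ✓), payload 000010.
Byte 3: 0xA8 = 10101000 (10xxxxxx ✓), payload 101000.
Concatenate: 0010000010101000 = 0x20A8 (16 bits → U+20A8).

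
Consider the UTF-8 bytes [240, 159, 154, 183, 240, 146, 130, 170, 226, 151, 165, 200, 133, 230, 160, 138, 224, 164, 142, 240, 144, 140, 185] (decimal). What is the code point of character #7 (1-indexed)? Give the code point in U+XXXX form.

U+10339

Offset 0: leading byte 0xF0 = 11110000 → 4-byte char #1 = F0 9F 9A B7.
Offset 4: leading byte 0xF0 = 11110000 → 4-byte char #2 = F0 92 82 AA.
Offset 8: leading byte 0xE2 = 11100010 → 3-byte char #3 = E2 97 A5.
Offset 11: leading byte 0xC8 = 11001000 → 2-byte char #4 = C8 85.
Offset 13: leading byte 0xE6 = 11100110 → 3-byte char #5 = E6 A0 8A.
Offset 16: leading byte 0xE0 = 11100000 → 3-byte char #6 = E0 A4 8E.
Offset 19: leading byte 0xF0 = 11110000 → 4-byte char #7 = F0 90 8C B9.
Leading byte 0xF0 = 11110000 matches 11110xxx → 4-byte sequence.
Byte 1: 0xF0 = 11110000, payload 000 (3 bits).
Byte 2: 0x90 = 10010000 (10xxxxxx ✓), payload 010000.
Byte 3: 0x8C = 10001100 (10xxxxxx ✓), payload 001100.
Byte 4: 0xB9 = 10111001 (10xxxxxx ✓), payload 111001.
Concatenate: 000010000001100111001 = 0x10339 (21 bits → U+10339).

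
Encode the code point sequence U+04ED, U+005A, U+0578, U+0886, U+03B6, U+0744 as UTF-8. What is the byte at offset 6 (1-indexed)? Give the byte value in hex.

1-indexed offset 6 is 0-indexed offset 5.
U+04ED → 2-byte form D3 AD at offsets 0–1.
U+005A → 1-byte form 5A at offsets 2–2.
U+0578 → 2-byte form D5 B8 at offsets 3–4.
U+0886 → 3-byte form E0 A2 86 at offsets 5–7.
Offset 5 falls in char 4's range; it's byte 1 of E0 A2 86 = 0xE0.

0xE0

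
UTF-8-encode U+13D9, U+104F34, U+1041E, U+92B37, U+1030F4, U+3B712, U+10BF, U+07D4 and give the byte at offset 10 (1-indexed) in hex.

0x90

1-indexed offset 10 is 0-indexed offset 9.
U+13D9 → 3-byte form E1 8F 99 at offsets 0–2.
U+104F34 → 4-byte form F4 84 BC B4 at offsets 3–6.
U+1041E → 4-byte form F0 90 90 9E at offsets 7–10.
Offset 9 falls in char 3's range; it's byte 3 of F0 90 90 9E = 0x90.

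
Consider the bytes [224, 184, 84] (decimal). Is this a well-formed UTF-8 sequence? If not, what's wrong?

invalid (non-continuation byte where continuation expected)

Leading byte 0xE0 = 11100000 → 3-byte form.
Byte 3 is 0x54 = 01010100, which is not 10xxxxxx — expected a continuation byte.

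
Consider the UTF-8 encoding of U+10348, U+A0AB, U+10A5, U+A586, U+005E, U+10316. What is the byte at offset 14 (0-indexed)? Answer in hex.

U+10348 → 4-byte form F0 90 8D 88 at offsets 0–3.
U+A0AB → 3-byte form EA 82 AB at offsets 4–6.
U+10A5 → 3-byte form E1 82 A5 at offsets 7–9.
U+A586 → 3-byte form EA 96 86 at offsets 10–12.
U+005E → 1-byte form 5E at offsets 13–13.
U+10316 → 4-byte form F0 90 8C 96 at offsets 14–17.
Offset 14 falls in char 6's range; it's byte 1 of F0 90 8C 96 = 0xF0.

0xF0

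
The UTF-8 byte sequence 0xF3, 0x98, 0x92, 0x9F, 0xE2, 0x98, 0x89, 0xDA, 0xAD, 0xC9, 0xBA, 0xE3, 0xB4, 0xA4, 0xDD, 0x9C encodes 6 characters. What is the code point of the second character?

U+2609

Offset 0: leading byte 0xF3 = 11110011 → 4-byte char #1 = F3 98 92 9F.
Offset 4: leading byte 0xE2 = 11100010 → 3-byte char #2 = E2 98 89.
Leading byte 0xE2 = 11100010 matches 1110xxxx → 3-byte sequence.
Byte 1: 0xE2 = 11100010, payload 0010 (4 bits).
Byte 2: 0x98 = 10011000 (10xxxxxx ✓), payload 011000.
Byte 3: 0x89 = 10001001 (10xxxxxx ✓), payload 001001.
Concatenate: 0010011000001001 = 0x2609 (16 bits → U+2609).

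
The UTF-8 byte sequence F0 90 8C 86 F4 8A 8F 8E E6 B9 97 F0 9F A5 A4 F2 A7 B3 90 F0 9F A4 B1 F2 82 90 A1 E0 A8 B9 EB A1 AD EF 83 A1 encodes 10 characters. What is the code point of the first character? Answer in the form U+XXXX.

Offset 0: leading byte 0xF0 = 11110000 → 4-byte char #1 = F0 90 8C 86.
Leading byte 0xF0 = 11110000 matches 11110xxx → 4-byte sequence.
Byte 1: 0xF0 = 11110000, payload 000 (3 bits).
Byte 2: 0x90 = 10010000 (10xxxxxx ✓), payload 010000.
Byte 3: 0x8C = 10001100 (10xxxxxx ✓), payload 001100.
Byte 4: 0x86 = 10000110 (10xxxxxx ✓), payload 000110.
Concatenate: 000010000001100000110 = 0x10306 (21 bits → U+10306).

U+10306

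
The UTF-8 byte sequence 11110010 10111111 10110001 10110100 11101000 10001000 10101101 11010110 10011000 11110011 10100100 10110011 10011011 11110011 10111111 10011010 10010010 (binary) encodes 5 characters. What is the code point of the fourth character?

U+E4CDB

Offset 0: leading byte 0xF2 = 11110010 → 4-byte char #1 = F2 BF B1 B4.
Offset 4: leading byte 0xE8 = 11101000 → 3-byte char #2 = E8 88 AD.
Offset 7: leading byte 0xD6 = 11010110 → 2-byte char #3 = D6 98.
Offset 9: leading byte 0xF3 = 11110011 → 4-byte char #4 = F3 A4 B3 9B.
Leading byte 0xF3 = 11110011 matches 11110xxx → 4-byte sequence.
Byte 1: 0xF3 = 11110011, payload 011 (3 bits).
Byte 2: 0xA4 = 10100100 (10xxxxxx ✓), payload 100100.
Byte 3: 0xB3 = 10110011 (10xxxxxx ✓), payload 110011.
Byte 4: 0x9B = 10011011 (10xxxxxx ✓), payload 011011.
Concatenate: 011100100110011011011 = 0xE4CDB (21 bits → U+E4CDB).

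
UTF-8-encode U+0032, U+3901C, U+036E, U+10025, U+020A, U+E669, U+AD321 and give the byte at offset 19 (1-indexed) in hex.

1-indexed offset 19 is 0-indexed offset 18.
U+0032 → 1-byte form 32 at offsets 0–0.
U+3901C → 4-byte form F0 B9 80 9C at offsets 1–4.
U+036E → 2-byte form CD AE at offsets 5–6.
U+10025 → 4-byte form F0 90 80 A5 at offsets 7–10.
U+020A → 2-byte form C8 8A at offsets 11–12.
U+E669 → 3-byte form EE 99 A9 at offsets 13–15.
U+AD321 → 4-byte form F2 AD 8C A1 at offsets 16–19.
Offset 18 falls in char 7's range; it's byte 3 of F2 AD 8C A1 = 0x8C.

0x8C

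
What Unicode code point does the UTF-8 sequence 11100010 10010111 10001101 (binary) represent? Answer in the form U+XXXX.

U+25CD

Leading byte 0xE2 = 11100010 matches 1110xxxx → 3-byte sequence.
Byte 1: 0xE2 = 11100010, payload 0010 (4 bits).
Byte 2: 0x97 = 10010111 (10xxxxxx ✓), payload 010111.
Byte 3: 0x8D = 10001101 (10xxxxxx ✓), payload 001101.
Concatenate: 0010010111001101 = 0x25CD (16 bits → U+25CD).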